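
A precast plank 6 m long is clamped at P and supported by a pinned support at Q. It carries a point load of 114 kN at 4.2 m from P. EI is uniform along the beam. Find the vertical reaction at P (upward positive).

Choose R_Q as the redundant. The primary structure is the cantilever fixed at P.
Free-end deflection of the primary structure under the applied loading (downward +):
  point load 114 at a = 4.2: Pa²(3L − a)/(6EI) = 4625/EI
Flexibility coefficient — unit upward force at Q: δ_{QQ} = L³/(3EI) = 72/EI.
Compatibility at Q: δ_0 − R_Q·δ_{QQ} = 0, so R_Q = 4625/72 = 64.24 kN.
Vertical equilibrium: R_P = ΣP − R_Q = 114 − 64.24 = 49.76 kN.

R_P = 49.76 kN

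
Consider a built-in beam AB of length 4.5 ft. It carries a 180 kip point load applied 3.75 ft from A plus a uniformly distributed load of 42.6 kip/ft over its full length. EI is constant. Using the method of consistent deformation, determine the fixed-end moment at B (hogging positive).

Release both end moments; the primary structure is a simply-supported span AB with redundants M_A and M_B.
On the primary (simply-supported) span, the end slopes from the loading are:
  at A: point load 180 at a = 3.75: Pab(L + b)/(6LEI) = 98.44/EI
  at B: point load 180 at a = 3.75: Pab(L + a)/(6LEI) = 154.7/EI
  at A: UDL 42.6: wL³/(24EI) = 161.7/EI
  at B: UDL 42.6: wL³/(24EI) = 161.7/EI
  θ_A0 = 260.2/EI,  θ_B0 = 316.4/EI
Flexibility coefficients: a unit moment at one end gives L/(3EI) there and L/(6EI) at the far end, so f₁₁ = f₂₂ = 1.5/EI and f₁₂ = f₂₁ = 0.75/EI.
Compatibility — zero rotation at each built-in end:
  1.5 M_A + 0.75 M_B = 260.2
  0.75 M_A + 1.5 M_B = 316.4
Solving the pair gives M_A = 90.64 kip·ft and M_B = 165.6 kip·ft (hogging).

M_B = 165.6 kip·ft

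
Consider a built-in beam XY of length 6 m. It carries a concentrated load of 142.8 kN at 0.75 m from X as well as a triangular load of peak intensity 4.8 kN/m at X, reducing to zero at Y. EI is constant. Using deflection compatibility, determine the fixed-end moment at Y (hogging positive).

M_Y = 17.47 kN·m

Take the two fixed-end moments M_X, M_Y as redundants; the released structure is the simple span XY.
End rotations of the released simple span under the applied load (×1/EI):
  at X: point load 142.8 at a = 0.75: Pab(L + b)/(6LEI) = 175.7/EI
  at Y: point load 142.8 at a = 0.75: Pab(L + a)/(6LEI) = 105.4/EI
  at X: triangular load, peak 4.8: w₀L³/(45EI) = 23.04/EI
  at Y: triangular load, peak 4.8: 7w₀L³/(360EI) = 20.16/EI
  θ_X0 = 198.8/EI,  θ_Y0 = 125.6/EI
Flexibility coefficients: a unit moment at one end gives L/(3EI) there and L/(6EI) at the far end, so f₁₁ = f₂₂ = 2/EI and f₁₂ = f₂₁ = 1/EI.
Compatibility — zero rotation at each built-in end:
  2 M_X + 1 M_Y = 198.8
  1 M_X + 2 M_Y = 125.6
Solving the pair gives M_X = 90.64 kN·m and M_Y = 17.47 kN·m (hogging).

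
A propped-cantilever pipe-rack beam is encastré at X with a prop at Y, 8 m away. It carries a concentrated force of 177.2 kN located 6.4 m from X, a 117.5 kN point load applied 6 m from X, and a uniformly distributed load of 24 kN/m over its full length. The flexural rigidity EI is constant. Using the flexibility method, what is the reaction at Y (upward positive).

Take the reaction at Y as the redundant and release it; the primary structure is a cantilever fixed at X.
Deflection at Y on the released cantilever, summing each load's contribution:
  point load 177.2 at a = 6.4: Pa²(3L − a)/(6EI) = 21290/EI
  point load 117.5 at a = 6: Pa²(3L − a)/(6EI) = 12690/EI
  UDL 24: wL⁴/(8EI) = 12288/EI
  δ_0 = 46268/EI
Tip deflection under a unit load at Y: L³/(3EI) = 170.7/EI.
The prop prevents deflection at Y: R_Y = δ_0/δ_{YY} = 46268/170.7 = 271.1 kN.

R_Y = 271.1 kN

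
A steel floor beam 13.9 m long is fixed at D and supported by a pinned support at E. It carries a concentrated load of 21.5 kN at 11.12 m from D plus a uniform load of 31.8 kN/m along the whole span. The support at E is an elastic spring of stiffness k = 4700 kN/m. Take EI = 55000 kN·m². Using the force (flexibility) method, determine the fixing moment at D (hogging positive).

Release the roller at E. Primary structure: cantilever fixed at D.
Downward deflection at the released point E due to the loads:
  point load 21.5 at a = 11.12: Pa²(3L − a)/(6EI) = 13550/EI
  UDL 31.8: wL⁴/(8EI) = 148387/EI
  δ_0 = 161937/EI
Tip deflection under a unit load at E: L³/(3EI) = 895.2/EI.
With EI = 55000 kN·m²: δ_0 = 2.9443 m and δ_{EE} = 0.016276 m/kN.
Compatibility — the spring shortens by R_E/k under the reaction it provides: δ_0 − R_E·δ_{EE} = R_E/k. With 1/k = 0.000213 m/kN, R_E = δ_0 / (δ_{EE} + 1/k) = 2.9443 / (0.016276 + 0.000213) = 178.6 kN.
Moment equilibrium about D: M_D = Σ(load moments about D) − R_E·L = 3311 − 178.6×13.9 = 829.1 kN·m.

M_D = 829.1 kN·m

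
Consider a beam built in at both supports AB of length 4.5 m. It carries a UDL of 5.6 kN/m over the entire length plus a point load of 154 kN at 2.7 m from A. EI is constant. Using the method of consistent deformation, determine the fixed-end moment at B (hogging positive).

Release both end moments; the primary structure is a simply-supported span AB with redundants M_A and M_B.
On the primary (simply-supported) span, the end slopes from the loading are:
  at A: UDL 5.6: wL³/(24EI) = 21.26/EI
  at B: UDL 5.6: wL³/(24EI) = 21.26/EI
  at A: point load 154 at a = 2.7: Pab(L + b)/(6LEI) = 174.6/EI
  at B: point load 154 at a = 2.7: Pab(L + a)/(6LEI) = 199.6/EI
  θ_A0 = 195.9/EI,  θ_B0 = 220.8/EI
Flexibility coefficients: a unit moment at one end gives L/(3EI) there and L/(6EI) at the far end, so f₁₁ = f₂₂ = 1.5/EI and f₁₂ = f₂₁ = 0.75/EI.
Compatibility — zero rotation at each built-in end:
  1.5 M_A + 0.75 M_B = 195.9
  0.75 M_A + 1.5 M_B = 220.8
Solving the pair gives M_A = 75.98 kN·m and M_B = 109.2 kN·m (hogging).

M_B = 109.2 kN·m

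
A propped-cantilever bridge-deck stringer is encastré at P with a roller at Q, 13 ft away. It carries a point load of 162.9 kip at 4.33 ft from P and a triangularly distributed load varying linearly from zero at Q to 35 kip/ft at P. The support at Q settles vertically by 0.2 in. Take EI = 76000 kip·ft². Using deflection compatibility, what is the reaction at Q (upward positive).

Choose R_Q as the redundant. The primary structure is the cantilever fixed at P.
Downward deflection at the released point Q due to the loads:
  point load 162.9 at a = 4.33: Pa²(3L − a)/(6EI) = 17648/EI
  triangular load, peak 35 at the fixed end: w₀L⁴/(30EI) = 33321/EI
  δ_0 = 50969/EI
Tip deflection under a unit load at Q: L³/(3EI) = 732.3/EI.
With EI = 76000 kip·ft²: δ_0 = 0.67065 ft and δ_{QQ} = 0.009636 ft/kip.
Compatibility — the beam at Q must follow the support down by 0.01667 ft: δ_0 − R_Q·δ_{QQ} = 0.01667, so R_Q = (0.67065 − 0.01667)/0.009636 = 67.87 kip.

R_Q = 67.87 kip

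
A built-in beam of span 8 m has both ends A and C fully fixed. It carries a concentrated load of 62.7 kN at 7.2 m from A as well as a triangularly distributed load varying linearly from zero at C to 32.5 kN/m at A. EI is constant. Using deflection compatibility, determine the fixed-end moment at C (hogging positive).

M_C = 110 kN·m

Take the two fixed-end moments M_A, M_C as redundants; the released structure is the simple span AC.
End rotations of the released simple span under the applied load (×1/EI):
  at A: point load 62.7 at a = 7.2: Pab(L + b)/(6LEI) = 66.21/EI
  at C: point load 62.7 at a = 7.2: Pab(L + a)/(6LEI) = 114.4/EI
  at A: triangular load, peak 32.5: w₀L³/(45EI) = 369.8/EI
  at C: triangular load, peak 32.5: 7w₀L³/(360EI) = 323.6/EI
  θ_A0 = 436/EI,  θ_C0 = 437.9/EI
Flexibility coefficients: a unit moment at one end gives L/(3EI) there and L/(6EI) at the far end, so f₁₁ = f₂₂ = 2.667/EI and f₁₂ = f₂₁ = 1.333/EI.
Compatibility — zero rotation at each built-in end:
  2.667 M_A + 1.333 M_C = 436
  1.333 M_A + 2.667 M_C = 437.9
Solving the pair gives M_A = 108.5 kN·m and M_C = 110 kN·m (hogging).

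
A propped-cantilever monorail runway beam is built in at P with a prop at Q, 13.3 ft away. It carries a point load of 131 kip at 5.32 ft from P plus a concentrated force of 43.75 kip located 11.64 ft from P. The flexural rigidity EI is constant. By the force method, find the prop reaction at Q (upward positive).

R_Q = 62.85 kip

Remove the prop at Q; the released (primary) structure is a cantilever built in at P.
Deflection at Q on the released cantilever, summing each load's contribution:
  point load 131 at a = 5.32: Pa²(3L − a)/(6EI) = 21368/EI
  point load 43.75 at a = 11.64: Pa²(3L − a)/(6EI) = 27919/EI
  δ_0 = 49288/EI
Flexibility coefficient — unit upward force at Q: δ_{QQ} = L³/(3EI) = 784.2/EI.
Compatibility at Q: δ_0 − R_Q·δ_{QQ} = 0, so R_Q = 49288/784.2 = 62.85 kip.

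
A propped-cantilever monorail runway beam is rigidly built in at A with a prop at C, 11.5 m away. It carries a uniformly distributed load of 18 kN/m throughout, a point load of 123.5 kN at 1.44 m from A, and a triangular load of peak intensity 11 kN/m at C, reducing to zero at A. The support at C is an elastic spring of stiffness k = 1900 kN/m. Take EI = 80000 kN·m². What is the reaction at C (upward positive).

Take the reaction at C as the redundant and release it; the primary structure is a cantilever fixed at A.
Deflection at C on the released cantilever, summing each load's contribution:
  UDL 18: wL⁴/(8EI) = 39353/EI
  point load 123.5 at a = 1.44: Pa²(3L − a)/(6EI) = 1411/EI
  triangular load, peak 11 at the free end: 11w₀L⁴/(120EI) = 17636/EI
  δ_0 = 58400/EI
Tip deflection under a unit load at C: L³/(3EI) = 507/EI.
With EI = 80000 kN·m²: δ_0 = 0.72999 m and δ_{CC} = 0.006337 m/kN.
Compatibility — the spring shortens by R_C/k under the reaction it provides: δ_0 − R_C·δ_{CC} = R_C/k. With 1/k = 0.000526 m/kN, R_C = δ_0 / (δ_{CC} + 1/k) = 0.72999 / (0.006337 + 0.000526) = 106.4 kN.

R_C = 106.4 kN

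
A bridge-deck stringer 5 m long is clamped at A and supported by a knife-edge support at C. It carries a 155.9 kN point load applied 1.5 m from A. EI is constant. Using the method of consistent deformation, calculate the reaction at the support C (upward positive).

Choose R_C as the redundant. The primary structure is the cantilever fixed at A.
Free-end deflection of the primary structure under the applied loading (downward +):
  point load 155.9 at a = 1.5: Pa²(3L − a)/(6EI) = 789.2/EI
Flexibility coefficient — unit upward force at C: δ_{CC} = L³/(3EI) = 41.67/EI.
Compatibility at C: δ_0 − R_C·δ_{CC} = 0, so R_C = 789.2/41.67 = 18.94 kN.

R_C = 18.94 kN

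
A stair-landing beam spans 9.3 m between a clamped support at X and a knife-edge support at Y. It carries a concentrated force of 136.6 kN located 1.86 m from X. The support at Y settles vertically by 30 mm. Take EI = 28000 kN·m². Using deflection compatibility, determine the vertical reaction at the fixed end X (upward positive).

Take the reaction at Y as the redundant and release it; the primary structure is a cantilever fixed at X.
Downward deflection at the released point Y due to the loads:
  point load 136.6 at a = 1.86: Pa²(3L − a)/(6EI) = 2051/EI
Tip deflection under a unit load at Y: L³/(3EI) = 268.1/EI.
With EI = 28000 kN·m²: δ_0 = 0.07325 m and δ_{YY} = 0.009576 m/kN.
Compatibility — the beam at Y must follow the support down by 0.03 m: δ_0 − R_Y·δ_{YY} = 0.03, so R_Y = (0.07325 − 0.03)/0.009576 = 4.517 kN.
Vertical equilibrium: R_X = ΣP − R_Y = 136.6 − 4.517 = 132.1 kN.

R_X = 132.1 kN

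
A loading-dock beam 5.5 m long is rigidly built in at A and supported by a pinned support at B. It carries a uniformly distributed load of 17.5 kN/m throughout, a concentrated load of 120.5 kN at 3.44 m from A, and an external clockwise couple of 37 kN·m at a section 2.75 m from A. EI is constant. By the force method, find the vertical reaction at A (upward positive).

R_A = 117.1 kN

Choose R_B as the redundant. The primary structure is the cantilever fixed at A.
Downward deflection at the released point B due to the loads:
  UDL 17.5: wL⁴/(8EI) = 2002/EI
  point load 120.5 at a = 3.44: Pa²(3L − a)/(6EI) = 3104/EI
  clockwise couple 37 at a = 2.75: M₀a(2L − a)/(2EI) = 419.7/EI
  δ_0 = 5525/EI
Flexibility coefficient — unit upward force at B: δ_{BB} = L³/(3EI) = 55.46/EI.
Compatibility at B: δ_0 − R_B·δ_{BB} = 0, so R_B = 5525/55.46 = 99.63 kN.
Vertical equilibrium: R_A = ΣP − R_B = 216.8 − 99.63 = 117.1 kN.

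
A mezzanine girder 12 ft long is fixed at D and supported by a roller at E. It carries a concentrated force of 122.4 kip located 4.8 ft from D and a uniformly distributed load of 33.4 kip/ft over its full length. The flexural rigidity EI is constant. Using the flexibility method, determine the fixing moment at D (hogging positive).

Remove the prop at E; the released (primary) structure is a cantilever built in at D.
Deflection at E on the released cantilever, summing each load's contribution:
  point load 122.4 at a = 4.8: Pa²(3L − a)/(6EI) = 14664/EI
  UDL 33.4: wL⁴/(8EI) = 86573/EI
  δ_0 = 101237/EI
Flexibility coefficient — unit upward force at E: δ_{EE} = L³/(3EI) = 576/EI.
The prop prevents deflection at E: R_E = δ_0/δ_{EE} = 101237/576 = 175.8 kip.
Moment equilibrium about D: M_D = Σ(load moments about D) − R_E·L = 2992 − 175.8×12 = 883.2 kip·ft.

M_D = 883.2 kip·ft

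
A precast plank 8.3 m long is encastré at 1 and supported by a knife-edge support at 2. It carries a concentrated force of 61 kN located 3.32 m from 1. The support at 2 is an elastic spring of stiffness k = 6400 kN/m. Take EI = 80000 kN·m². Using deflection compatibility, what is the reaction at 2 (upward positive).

Choose R_2 as the redundant. The primary structure is the cantilever fixed at 1.
Free-end deflection of the primary structure under the applied loading (downward +):
  point load 61 at a = 3.32: Pa²(3L − a)/(6EI) = 2418/EI
Flexibility coefficient — unit upward force at 2: δ_{22} = L³/(3EI) = 190.6/EI.
With EI = 80000 kN·m²: δ_0 = 0.030228 m and δ_{22} = 0.002382 m/kN.
Compatibility — the spring shortens by R_2/k under the reaction it provides: δ_0 − R_2·δ_{22} = R_2/k. With 1/k = 0.000156 m/kN, R_2 = δ_0 / (δ_{22} + 1/k) = 0.030228 / (0.002382 + 0.000156) = 11.91 kN.

R_2 = 11.91 kN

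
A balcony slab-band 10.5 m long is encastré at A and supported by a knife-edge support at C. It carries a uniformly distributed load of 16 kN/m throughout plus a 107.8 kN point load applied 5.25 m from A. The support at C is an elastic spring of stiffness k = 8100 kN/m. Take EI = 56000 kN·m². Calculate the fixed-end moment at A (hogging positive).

Choose R_C as the redundant. The primary structure is the cantilever fixed at A.
Deflection at C on the released cantilever, summing each load's contribution:
  UDL 16: wL⁴/(8EI) = 24310/EI
  point load 107.8 at a = 5.25: Pa²(3L − a)/(6EI) = 12999/EI
  δ_0 = 37309/EI
Flexibility coefficient — unit upward force at C: δ_{CC} = L³/(3EI) = 385.9/EI.
With EI = 56000 kN·m²: δ_0 = 0.66624 m and δ_{CC} = 0.006891 m/kN.
Compatibility — the spring shortens by R_C/k under the reaction it provides: δ_0 − R_C·δ_{CC} = R_C/k. With 1/k = 0.000123 m/kN, R_C = δ_0 / (δ_{CC} + 1/k) = 0.66624 / (0.006891 + 0.000123) = 94.99 kN.
Moment equilibrium about A: M_A = Σ(load moments about A) − R_C·L = 1448 − 94.99×10.5 = 450.6 kN·m.

M_A = 450.6 kN·m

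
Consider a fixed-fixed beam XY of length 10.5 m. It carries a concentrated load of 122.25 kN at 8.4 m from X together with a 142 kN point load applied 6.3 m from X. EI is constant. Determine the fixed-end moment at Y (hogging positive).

M_Y = 379 kN·m

Take the two fixed-end moments M_X, M_Y as redundants; the released structure is the simple span XY.
On the primary (simply-supported) span, the end slopes from the loading are:
  at X: point load 122.25 at a = 8.4: Pab(L + b)/(6LEI) = 431.3/EI
  at Y: point load 122.25 at a = 8.4: Pab(L + a)/(6LEI) = 646.9/EI
  at X: point load 142 at a = 6.3: Pab(L + b)/(6LEI) = 876.7/EI
  at Y: point load 142 at a = 6.3: Pab(L + a)/(6LEI) = 1002/EI
  θ_X0 = 1308/EI,  θ_Y0 = 1649/EI
Flexibility coefficients: a unit moment at one end gives L/(3EI) there and L/(6EI) at the far end, so f₁₁ = f₂₂ = 3.5/EI and f₁₂ = f₂₁ = 1.75/EI.
Compatibility — zero rotation at each built-in end:
  3.5 M_X + 1.75 M_Y = 1308
  1.75 M_X + 3.5 M_Y = 1649
Solving the pair gives M_X = 184.2 kN·m and M_Y = 379 kN·m (hogging).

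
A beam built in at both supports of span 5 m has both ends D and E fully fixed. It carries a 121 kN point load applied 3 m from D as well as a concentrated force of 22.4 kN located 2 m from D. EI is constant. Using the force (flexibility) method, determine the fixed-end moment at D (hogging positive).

M_D = 74.21 kN·m

Release both end moments; the primary structure is a simply-supported span DE with redundants M_D and M_E.
Simple-span end rotations at D and E under the given loads:
  at D: point load 121 at a = 3: Pab(L + b)/(6LEI) = 169.4/EI
  at E: point load 121 at a = 3: Pab(L + a)/(6LEI) = 193.6/EI
  at D: point load 22.4 at a = 2: Pab(L + b)/(6LEI) = 35.84/EI
  at E: point load 22.4 at a = 2: Pab(L + a)/(6LEI) = 31.36/EI
  θ_D0 = 205.2/EI,  θ_E0 = 225/EI
Flexibility coefficients: a unit moment at one end gives L/(3EI) there and L/(6EI) at the far end, so f₁₁ = f₂₂ = 1.667/EI and f₁₂ = f₂₁ = 0.8333/EI.
Compatibility — zero rotation at each built-in end:
  1.667 M_D + 0.8333 M_E = 205.2
  0.8333 M_D + 1.667 M_E = 225
Solving the pair gives M_D = 74.21 kN·m and M_E = 97.87 kN·m (hogging).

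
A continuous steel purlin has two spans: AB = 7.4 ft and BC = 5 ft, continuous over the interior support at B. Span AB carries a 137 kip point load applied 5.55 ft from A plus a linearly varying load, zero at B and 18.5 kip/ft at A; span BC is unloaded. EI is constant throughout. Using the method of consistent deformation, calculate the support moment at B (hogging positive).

M_B = 134.5 kip·ft

Release continuity at B by inserting a hinge; the redundant is the internal moment M_B. The primary structure is two simply-supported spans AB and BC.
Discontinuity in slope at B on the released structure — sum the simple-span end rotations:
  span AB: point load 137 at a = 5.55: Pab(L + a)/(6LEI) = 410.3/EI
  span AB: triangular load, peak 18.5: 7w₀L³/(360EI) = 145.8/EI
  relative rotation θ_0 = (556 + 0)/EI = 556/EI
A unit hogging moment at B produces rotation L₁/(3EI) + L₂/(3EI) = 4.133/EI.
Compatibility: M_B·(L₁+L₂)/(3EI) = θ_0, giving M_B = 134.5 kip·ft (hogging).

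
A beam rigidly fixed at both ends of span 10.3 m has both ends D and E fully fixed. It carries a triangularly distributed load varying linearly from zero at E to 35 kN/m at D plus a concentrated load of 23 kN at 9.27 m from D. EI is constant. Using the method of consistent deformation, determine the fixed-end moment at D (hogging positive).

Release both end moments; the primary structure is a simply-supported span DE with redundants M_D and M_E.
Simple-span end rotations at D and E under the given loads:
  at D: triangular load, peak 35: w₀L³/(45EI) = 849.9/EI
  at E: triangular load, peak 35: 7w₀L³/(360EI) = 743.7/EI
  at D: point load 23 at a = 9.27: Pab(L + b)/(6LEI) = 40.26/EI
  at E: point load 23 at a = 9.27: Pab(L + a)/(6LEI) = 69.54/EI
  θ_D0 = 890.2/EI,  θ_E0 = 813.2/EI
Flexibility coefficients: a unit moment at one end gives L/(3EI) there and L/(6EI) at the far end, so f₁₁ = f₂₂ = 3.433/EI and f₁₂ = f₂₁ = 1.717/EI.
Compatibility — zero rotation at each built-in end:
  3.433 M_D + 1.717 M_E = 890.2
  1.717 M_D + 3.433 M_E = 813.2
Solving the pair gives M_D = 187.8 kN·m and M_E = 143 kN·m (hogging).

M_D = 187.8 kN·m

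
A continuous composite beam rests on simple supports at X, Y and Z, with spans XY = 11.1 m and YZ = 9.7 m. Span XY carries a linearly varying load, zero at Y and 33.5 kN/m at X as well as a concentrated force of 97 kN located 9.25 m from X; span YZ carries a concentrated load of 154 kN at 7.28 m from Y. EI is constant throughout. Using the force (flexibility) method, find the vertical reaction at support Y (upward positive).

Release continuity at Y by inserting a hinge; the redundant is the internal moment M_Y. The primary structure is two simply-supported spans XY and YZ.
Rotations at Y on the released spans (each span's end-slope, ×1/EI):
  span XY: triangular load, peak 33.5: 7w₀L³/(360EI) = 890.9/EI
  span XY: point load 97 at a = 9.25: Pab(L + a)/(6LEI) = 507.2/EI
  span YZ: point load 154 at a = 7.28: Pab(L + b)/(6LEI) = 565/EI
  relative rotation θ_0 = (1398 + 565)/EI = 1963/EI
A unit hogging moment at Y produces rotation L₁/(3EI) + L₂/(3EI) = 6.933/EI.
Compatibility: M_Y·(L₁+L₂)/(3EI) = θ_0, giving M_Y = 283.1 kN·m (hogging).
Span XY, ΣM about X with M_Y applied at Y: R_Y^{XY}·11.1 = 1585 + 283.1, so R_Y^{XY} = 168.3 kN and R_X = 282.9 − 168.3 = 114.6 kN.
Span YZ, ΣM about Z: R_Y^{YZ}·9.7 = 372.7 + 283.1, so R_Y^{YZ} = 67.61 kN and R_Z = 154 − 67.61 = 86.39 kN.
R_Y = 168.3 + 67.61 = 235.9 kN.

R_Y = 235.9 kN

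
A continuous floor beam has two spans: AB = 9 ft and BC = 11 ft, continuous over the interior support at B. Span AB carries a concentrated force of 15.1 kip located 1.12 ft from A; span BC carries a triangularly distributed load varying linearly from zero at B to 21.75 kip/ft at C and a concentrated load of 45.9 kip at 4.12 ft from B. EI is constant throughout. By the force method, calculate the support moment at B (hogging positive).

M_B = 141.1 kip·ft

Release continuity at B by inserting a hinge; the redundant is the internal moment M_B. The primary structure is two simply-supported spans AB and BC.
End slopes at the hinge B, treating each span as simply supported:
  span AB: point load 15.1 at a = 1.12: Pab(L + a)/(6LEI) = 24.98/EI
  span BC: triangular load, peak 21.75: 7w₀L³/(360EI) = 562.9/EI
  span BC: point load 45.9 at a = 4.12: Pab(L + b)/(6LEI) = 352.5/EI
  relative rotation θ_0 = (24.98 + 915.4)/EI = 940.3/EI
A unit hogging moment at B produces rotation L₁/(3EI) + L₂/(3EI) = 6.667/EI.
Slope continuity at B: θ_0 = M_B·6.667/EI, so M_B = 940.3/6.667 = 141.1 kip·ft (hogging).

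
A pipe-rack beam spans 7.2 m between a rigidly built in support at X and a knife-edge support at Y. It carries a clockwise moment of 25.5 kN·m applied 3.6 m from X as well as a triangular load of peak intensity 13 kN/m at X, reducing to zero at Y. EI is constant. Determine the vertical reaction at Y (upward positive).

Choose R_Y as the redundant. The primary structure is the cantilever fixed at X.
Primary-structure tip deflection at Y by superposition:
  clockwise couple 25.5 at a = 3.6: M₀a(2L − a)/(2EI) = 495.7/EI
  triangular load, peak 13 at the fixed end: w₀L⁴/(30EI) = 1165/EI
  δ_0 = 1660/EI
Tip deflection under a unit load at Y: L³/(3EI) = 124.4/EI.
The prop prevents deflection at Y: R_Y = δ_0/δ_{YY} = 1660/124.4 = 13.34 kN.

R_Y = 13.34 kN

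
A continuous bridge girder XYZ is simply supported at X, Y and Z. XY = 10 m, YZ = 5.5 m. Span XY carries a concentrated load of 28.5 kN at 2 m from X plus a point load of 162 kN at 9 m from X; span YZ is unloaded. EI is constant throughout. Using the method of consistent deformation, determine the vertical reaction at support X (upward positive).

R_X = 28.3 kN

Insert a hinge at Y; M_Y is the redundant, and each span becomes simply supported.
End slopes at the hinge Y, treating each span as simply supported:
  span XY: point load 28.5 at a = 2: Pab(L + a)/(6LEI) = 91.2/EI
  span XY: point load 162 at a = 9: Pab(L + a)/(6LEI) = 461.7/EI
  relative rotation θ_0 = (552.9 + 0)/EI = 552.9/EI
A unit hogging moment at Y produces rotation L₁/(3EI) + L₂/(3EI) = 5.167/EI.
Slope continuity at Y: θ_0 = M_Y·5.167/EI, so M_Y = 552.9/5.167 = 107 kN·m (hogging).
Span XY, ΣM about X with M_Y applied at Y: R_Y^{XY}·10 = 1515 + 107, so R_Y^{XY} = 162.2 kN and R_X = 190.5 − 162.2 = 28.3 kN.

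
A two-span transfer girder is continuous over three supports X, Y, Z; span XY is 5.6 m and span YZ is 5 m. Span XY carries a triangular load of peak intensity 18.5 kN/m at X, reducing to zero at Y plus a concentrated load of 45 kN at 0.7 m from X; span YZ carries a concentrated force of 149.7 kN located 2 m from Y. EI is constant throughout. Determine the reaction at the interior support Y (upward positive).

R_Y = 148.2 kN

Release continuity at Y by inserting a hinge; the redundant is the internal moment M_Y. The primary structure is two simply-supported spans XY and YZ.
End slopes at the hinge Y, treating each span as simply supported:
  span XY: triangular load, peak 18.5: 7w₀L³/(360EI) = 63.17/EI
  span XY: point load 45 at a = 0.7: Pab(L + a)/(6LEI) = 28.94/EI
  span YZ: point load 149.7 at a = 2: Pab(L + b)/(6LEI) = 239.5/EI
  relative rotation θ_0 = (92.11 + 239.5)/EI = 331.6/EI
A unit hogging moment at Y produces rotation L₁/(3EI) + L₂/(3EI) = 3.533/EI.
Slope continuity at Y: θ_0 = M_Y·3.533/EI, so M_Y = 331.6/3.533 = 93.86 kN·m (hogging).
Span XY, ΣM about X with M_Y applied at Y: R_Y^{XY}·5.6 = 128.2 + 93.86, so R_Y^{XY} = 39.65 kN and R_X = 96.8 − 39.65 = 57.15 kN.
Span YZ, ΣM about Z: R_Y^{YZ}·5 = 449.1 + 93.86, so R_Y^{YZ} = 108.6 kN and R_Z = 149.7 − 108.6 = 41.11 kN.
R_Y = 39.65 + 108.6 = 148.2 kN.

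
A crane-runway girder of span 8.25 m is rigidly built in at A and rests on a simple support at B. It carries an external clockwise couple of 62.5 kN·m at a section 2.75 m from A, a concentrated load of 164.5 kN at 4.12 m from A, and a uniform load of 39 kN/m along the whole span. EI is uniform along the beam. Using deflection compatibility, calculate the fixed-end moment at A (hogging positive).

Release the roller at B. Primary structure: cantilever fixed at A.
Free-end deflection of the primary structure under the applied loading (downward +):
  clockwise couple 62.5 at a = 2.75: M₀a(2L − a)/(2EI) = 1182/EI
  point load 164.5 at a = 4.12: Pa²(3L − a)/(6EI) = 9601/EI
  UDL 39: wL⁴/(8EI) = 22583/EI
  δ_0 = 33366/EI
Flexibility coefficient — unit upward force at B: δ_{BB} = L³/(3EI) = 187.2/EI.
The prop prevents deflection at B: R_B = δ_0/δ_{BB} = 33366/187.2 = 178.3 kN.
Moment equilibrium about A: M_A = Σ(load moments about A) − R_B·L = 2067 − 178.3×8.25 = 596.8 kN·m.

M_A = 596.8 kN·m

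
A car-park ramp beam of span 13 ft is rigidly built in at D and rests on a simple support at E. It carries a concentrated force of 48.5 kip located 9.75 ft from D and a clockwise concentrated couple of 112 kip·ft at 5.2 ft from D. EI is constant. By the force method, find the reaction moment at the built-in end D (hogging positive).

Take the reaction at E as the redundant and release it; the primary structure is a cantilever fixed at D.
Primary-structure tip deflection at E by superposition:
  point load 48.5 at a = 9.75: Pa²(3L − a)/(6EI) = 22476/EI
  clockwise couple 112 at a = 5.2: M₀a(2L − a)/(2EI) = 6057/EI
  δ_0 = 28533/EI
Tip deflection under a unit load at E: L³/(3EI) = 732.3/EI.
Compatibility at E: δ_0 − R_E·δ_{EE} = 0, so R_E = 28533/732.3 = 38.96 kip.
Moment equilibrium about D: M_D = Σ(load moments about D) − R_E·L = 584.9 − 38.96×13 = 78.37 kip·ft.

M_D = 78.37 kip·ft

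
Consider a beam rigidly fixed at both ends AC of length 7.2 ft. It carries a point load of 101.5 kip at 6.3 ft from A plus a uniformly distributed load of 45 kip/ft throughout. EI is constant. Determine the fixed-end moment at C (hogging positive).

Take the two fixed-end moments M_A, M_C as redundants; the released structure is the simple span AC.
Simple-span end rotations at A and C under the given loads:
  at A: point load 101.5 at a = 6.3: Pab(L + b)/(6LEI) = 107.9/EI
  at C: point load 101.5 at a = 6.3: Pab(L + a)/(6LEI) = 179.8/EI
  at A: UDL 45: wL³/(24EI) = 699.8/EI
  at C: UDL 45: wL³/(24EI) = 699.8/EI
  θ_A0 = 807.7/EI,  θ_C0 = 879.7/EI
Flexibility coefficients: a unit moment at one end gives L/(3EI) there and L/(6EI) at the far end, so f₁₁ = f₂₂ = 2.4/EI and f₁₂ = f₂₁ = 1.2/EI.
Compatibility — zero rotation at each built-in end:
  2.4 M_A + 1.2 M_C = 807.7
  1.2 M_A + 2.4 M_C = 879.7
Solving the pair gives M_A = 204.4 kip·ft and M_C = 264.3 kip·ft (hogging).

M_C = 264.3 kip·ft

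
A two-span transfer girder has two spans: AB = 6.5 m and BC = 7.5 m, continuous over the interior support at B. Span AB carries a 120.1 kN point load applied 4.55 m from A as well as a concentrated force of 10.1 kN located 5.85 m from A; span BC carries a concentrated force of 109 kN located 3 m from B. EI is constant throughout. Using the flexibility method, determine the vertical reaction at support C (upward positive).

R_C = 23.41 kN

Take M_B as the redundant. Released structure: two simple spans AB and BC with a hinge at B.
Discontinuity in slope at B on the released structure — sum the simple-span end rotations:
  span AB: point load 120.1 at a = 4.55: Pab(L + a)/(6LEI) = 301.9/EI
  span AB: point load 10.1 at a = 5.85: Pab(L + a)/(6LEI) = 12.16/EI
  span BC: point load 109 at a = 3: Pab(L + b)/(6LEI) = 392.4/EI
  relative rotation θ_0 = (314.1 + 392.4)/EI = 706.5/EI
A unit hogging moment at B produces rotation L₁/(3EI) + L₂/(3EI) = 4.667/EI.
Compatibility: M_B·(L₁+L₂)/(3EI) = θ_0, giving M_B = 151.4 kN·m (hogging).
Span BC, ΣM about C: R_B^{BC}·7.5 = 490.5 + 151.4, so R_B^{BC} = 85.59 kN and R_C = 109 − 85.59 = 23.41 kN.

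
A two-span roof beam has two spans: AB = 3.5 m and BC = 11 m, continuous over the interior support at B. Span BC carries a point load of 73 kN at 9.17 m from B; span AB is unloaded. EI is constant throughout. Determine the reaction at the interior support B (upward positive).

R_B = 30.7 kN

Release continuity at B by inserting a hinge; the redundant is the internal moment M_B. The primary structure is two simply-supported spans AB and BC.
Rotations at B on the released spans (each span's end-slope, ×1/EI):
  span BC: point load 73 at a = 9.17: Pab(L + b)/(6LEI) = 238.1/EI
  relative rotation θ_0 = (0 + 238.1)/EI = 238.1/EI
A unit hogging moment at B produces rotation L₁/(3EI) + L₂/(3EI) = 4.833/EI.
Compatibility: M_B·(L₁+L₂)/(3EI) = θ_0, giving M_B = 49.27 kN·m (hogging).
Span AB, ΣM about A with M_B applied at B: R_B^{AB}·3.5 = 0 + 49.27, so R_B^{AB} = 14.08 kN and R_A = 0 − 14.08 = -14.08 kN.
Span BC, ΣM about C: R_B^{BC}·11 = 133.6 + 49.27, so R_B^{BC} = 16.62 kN and R_C = 73 − 16.62 = 56.38 kN.
R_B = 14.08 + 16.62 = 30.7 kN.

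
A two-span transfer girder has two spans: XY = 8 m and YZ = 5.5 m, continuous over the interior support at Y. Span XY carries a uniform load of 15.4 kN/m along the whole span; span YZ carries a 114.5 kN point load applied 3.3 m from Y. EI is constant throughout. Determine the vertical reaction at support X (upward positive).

R_X = 47.09 kN

Release continuity at Y by inserting a hinge; the redundant is the internal moment M_Y. The primary structure is two simply-supported spans XY and YZ.
Rotations at Y on the released spans (each span's end-slope, ×1/EI):
  span XY: UDL 15.4: wL³/(24EI) = 328.5/EI
  span YZ: point load 114.5 at a = 3.3: Pab(L + b)/(6LEI) = 194/EI
  relative rotation θ_0 = (328.5 + 194)/EI = 522.5/EI
A unit hogging moment at Y produces rotation L₁/(3EI) + L₂/(3EI) = 4.5/EI.
Compatibility: M_Y·(L₁+L₂)/(3EI) = θ_0, giving M_Y = 116.1 kN·m (hogging).
Span XY, ΣM about X with M_Y applied at Y: R_Y^{XY}·8 = 492.8 + 116.1, so R_Y^{XY} = 76.11 kN and R_X = 123.2 − 76.11 = 47.09 kN.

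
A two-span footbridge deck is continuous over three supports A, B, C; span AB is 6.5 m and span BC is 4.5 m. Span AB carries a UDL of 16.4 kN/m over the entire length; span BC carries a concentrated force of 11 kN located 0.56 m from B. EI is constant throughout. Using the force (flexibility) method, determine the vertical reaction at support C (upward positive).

Release continuity at B by inserting a hinge; the redundant is the internal moment M_B. The primary structure is two simply-supported spans AB and BC.
Rotations at B on the released spans (each span's end-slope, ×1/EI):
  span AB: UDL 16.4: wL³/(24EI) = 187.7/EI
  span BC: point load 11 at a = 0.56: Pab(L + b)/(6LEI) = 7.587/EI
  relative rotation θ_0 = (187.7 + 7.587)/EI = 195.2/EI
A unit hogging moment at B produces rotation L₁/(3EI) + L₂/(3EI) = 3.667/EI.
Slope continuity at B: θ_0 = M_B·3.667/EI, so M_B = 195.2/3.667 = 53.25 kN·m (hogging).
Span BC, ΣM about C: R_B^{BC}·4.5 = 43.34 + 53.25, so R_B^{BC} = 21.46 kN and R_C = 11 − 21.46 = -10.46 kN.

R_C = -10.46 kN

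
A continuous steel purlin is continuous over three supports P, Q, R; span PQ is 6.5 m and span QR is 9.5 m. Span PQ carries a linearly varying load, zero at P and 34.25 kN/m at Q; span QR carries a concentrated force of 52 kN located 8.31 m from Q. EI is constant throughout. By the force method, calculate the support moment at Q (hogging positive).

M_Q = 57.27 kN·m

Take M_Q as the redundant. Released structure: two simple spans PQ and QR with a hinge at Q.
Rotations at Q on the released spans (each span's end-slope, ×1/EI):
  span PQ: triangular load, peak 34.25: w₀L³/(45EI) = 209/EI
  span QR: point load 52 at a = 8.31: Pab(L + b)/(6LEI) = 96.44/EI
  relative rotation θ_0 = (209 + 96.44)/EI = 305.5/EI
A unit hogging moment at Q produces rotation L₁/(3EI) + L₂/(3EI) = 5.333/EI.
Slope continuity at Q: θ_0 = M_Q·5.333/EI, so M_Q = 305.5/5.333 = 57.27 kN·m (hogging).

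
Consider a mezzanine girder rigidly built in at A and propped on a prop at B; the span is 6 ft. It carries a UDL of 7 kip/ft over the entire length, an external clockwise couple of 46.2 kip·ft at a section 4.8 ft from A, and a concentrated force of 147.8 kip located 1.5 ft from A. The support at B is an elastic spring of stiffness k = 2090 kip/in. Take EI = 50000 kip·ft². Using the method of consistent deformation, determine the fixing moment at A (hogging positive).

M_A = 163.1 kip·ft

Release the roller at B. Primary structure: cantilever fixed at A.
Downward deflection at the released point B due to the loads:
  UDL 7: wL⁴/(8EI) = 1134/EI
  clockwise couple 46.2 at a = 4.8: M₀a(2L − a)/(2EI) = 798.3/EI
  point load 147.8 at a = 1.5: Pa²(3L − a)/(6EI) = 914.5/EI
  δ_0 = 2847/EI
Flexibility coefficient — unit upward force at B: δ_{BB} = L³/(3EI) = 72/EI.
With EI = 50000 kip·ft²: δ_0 = 0.056937 ft and δ_{BB} = 0.00144 ft/kip.
Compatibility — the spring shortens by R_B/k under the reaction it provides: δ_0 − R_B·δ_{BB} = R_B/k. With 1/k = 1/(2090×12) ft/kip = 0.00004 ft/kip, R_B = δ_0 / (δ_{BB} + 1/k) = 0.056937 / (0.00144 + 0.00004) = 38.47 kip.
Moment equilibrium about A: M_A = Σ(load moments about A) − R_B·L = 393.9 − 38.47×6 = 163.1 kip·ft.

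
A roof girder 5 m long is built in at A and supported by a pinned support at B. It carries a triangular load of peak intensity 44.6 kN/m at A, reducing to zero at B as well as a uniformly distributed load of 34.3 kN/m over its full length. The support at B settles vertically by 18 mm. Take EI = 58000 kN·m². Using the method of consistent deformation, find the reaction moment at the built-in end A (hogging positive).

Release the roller at B. Primary structure: cantilever fixed at A.
Deflection at B on the released cantilever, summing each load's contribution:
  triangular load, peak 44.6 at the fixed end: w₀L⁴/(30EI) = 929.2/EI
  UDL 34.3: wL⁴/(8EI) = 2680/EI
  δ_0 = 3609/EI
Tip deflection under a unit load at B: L³/(3EI) = 41.67/EI.
With EI = 58000 kN·m²: δ_0 = 0.062222 m and δ_{BB} = 0.000718 m/kN.
Compatibility — the beam at B must follow the support down by 0.018 m: δ_0 − R_B·δ_{BB} = 0.018, so R_B = (0.062222 − 0.018)/0.000718 = 61.56 kN.
Moment equilibrium about A: M_A = Σ(load moments about A) − R_B·L = 614.6 − 61.56×5 = 306.8 kN·m.

M_A = 306.8 kN·m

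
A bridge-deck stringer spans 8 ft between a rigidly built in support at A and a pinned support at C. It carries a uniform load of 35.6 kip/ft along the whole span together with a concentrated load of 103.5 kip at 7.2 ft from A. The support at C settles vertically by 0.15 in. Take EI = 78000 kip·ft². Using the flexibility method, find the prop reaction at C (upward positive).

Take the reaction at C as the redundant and release it; the primary structure is a cantilever fixed at A.
Primary-structure tip deflection at C by superposition:
  UDL 35.6: wL⁴/(8EI) = 18227/EI
  point load 103.5 at a = 7.2: Pa²(3L − a)/(6EI) = 15023/EI
  δ_0 = 33250/EI
Flexibility coefficient — unit upward force at C: δ_{CC} = L³/(3EI) = 170.7/EI.
With EI = 78000 kip·ft²: δ_0 = 0.42629 ft and δ_{CC} = 0.002188 ft/kip.
Compatibility — the beam at C must follow the support down by 0.0125 ft: δ_0 − R_C·δ_{CC} = 0.0125, so R_C = (0.42629 − 0.0125)/0.002188 = 189.1 kip.

R_C = 189.1 kip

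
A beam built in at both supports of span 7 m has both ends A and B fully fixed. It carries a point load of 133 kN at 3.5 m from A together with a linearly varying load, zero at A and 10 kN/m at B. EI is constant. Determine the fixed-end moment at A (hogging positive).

M_A = 132.7 kN·m

Release both end moments; the primary structure is a simply-supported span AB with redundants M_A and M_B.
End rotations of the released simple span under the applied load (×1/EI):
  at A: point load 133 at a = 3.5: Pab(L + b)/(6LEI) = 407.3/EI
  at B: point load 133 at a = 3.5: Pab(L + a)/(6LEI) = 407.3/EI
  at A: triangular load, peak 10: 7w₀L³/(360EI) = 66.69/EI
  at B: triangular load, peak 10: w₀L³/(45EI) = 76.22/EI
  θ_A0 = 474/EI,  θ_B0 = 483.5/EI
Flexibility coefficients: a unit moment at one end gives L/(3EI) there and L/(6EI) at the far end, so f₁₁ = f₂₂ = 2.333/EI and f₁₂ = f₂₁ = 1.167/EI.
Compatibility — zero rotation at each built-in end:
  2.333 M_A + 1.167 M_B = 474
  1.167 M_A + 2.333 M_B = 483.5
Solving the pair gives M_A = 132.7 kN·m and M_B = 140.9 kN·m (hogging).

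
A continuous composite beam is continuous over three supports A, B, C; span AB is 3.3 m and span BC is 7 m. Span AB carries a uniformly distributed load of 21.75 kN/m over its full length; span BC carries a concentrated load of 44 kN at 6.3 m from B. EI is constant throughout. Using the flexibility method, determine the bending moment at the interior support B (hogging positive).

Insert a hinge at B; M_B is the redundant, and each span becomes simply supported.
End slopes at the hinge B, treating each span as simply supported:
  span AB: UDL 21.75: wL³/(24EI) = 32.57/EI
  span BC: point load 44 at a = 6.3: Pab(L + b)/(6LEI) = 35.57/EI
  relative rotation θ_0 = (32.57 + 35.57)/EI = 68.14/EI
A unit hogging moment at B produces rotation L₁/(3EI) + L₂/(3EI) = 3.433/EI.
Compatibility: M_B·(L₁+L₂)/(3EI) = θ_0, giving M_B = 19.85 kN·m (hogging).

M_B = 19.85 kN·m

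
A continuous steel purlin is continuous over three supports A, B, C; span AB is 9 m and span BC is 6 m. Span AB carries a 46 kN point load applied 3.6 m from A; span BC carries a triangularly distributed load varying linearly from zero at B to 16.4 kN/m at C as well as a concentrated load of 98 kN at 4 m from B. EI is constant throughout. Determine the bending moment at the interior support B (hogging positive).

Take M_B as the redundant. Released structure: two simple spans AB and BC with a hinge at B.
Rotations at B on the released spans (each span's end-slope, ×1/EI):
  span AB: point load 46 at a = 3.6: Pab(L + a)/(6LEI) = 208.7/EI
  span BC: triangular load, peak 16.4: 7w₀L³/(360EI) = 68.88/EI
  span BC: point load 98 at a = 4: Pab(L + b)/(6LEI) = 174.2/EI
  relative rotation θ_0 = (208.7 + 243.1)/EI = 451.8/EI
A unit hogging moment at B produces rotation L₁/(3EI) + L₂/(3EI) = 5/EI.
Compatibility: M_B·(L₁+L₂)/(3EI) = θ_0, giving M_B = 90.35 kN·m (hogging).

M_B = 90.35 kN·m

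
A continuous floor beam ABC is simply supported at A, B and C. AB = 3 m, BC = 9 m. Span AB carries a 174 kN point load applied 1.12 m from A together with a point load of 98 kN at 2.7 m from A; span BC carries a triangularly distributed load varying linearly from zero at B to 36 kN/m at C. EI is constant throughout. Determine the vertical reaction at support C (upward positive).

Insert a hinge at B; M_B is the redundant, and each span becomes simply supported.
End slopes at the hinge B, treating each span as simply supported:
  span AB: point load 174 at a = 1.12: Pab(L + a)/(6LEI) = 83.86/EI
  span AB: point load 98 at a = 2.7: Pab(L + a)/(6LEI) = 25.14/EI
  span BC: triangular load, peak 36: 7w₀L³/(360EI) = 510.3/EI
  relative rotation θ_0 = (109 + 510.3)/EI = 619.3/EI
A unit hogging moment at B produces rotation L₁/(3EI) + L₂/(3EI) = 4/EI.
Compatibility: M_B·(L₁+L₂)/(3EI) = θ_0, giving M_B = 154.8 kN·m (hogging).
Span BC, ΣM about C: R_B^{BC}·9 = 486 + 154.8, so R_B^{BC} = 71.2 kN and R_C = 162 − 71.2 = 90.8 kN.

R_C = 90.8 kN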